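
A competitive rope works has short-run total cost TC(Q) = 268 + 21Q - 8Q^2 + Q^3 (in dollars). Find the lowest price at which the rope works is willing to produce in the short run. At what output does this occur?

The firm shuts down when price falls below the minimum of average variable cost. AVC = VC/Q = 21 - 8Q + Q^2.
dAVC/dQ = -8 + 2Q = 0 gives Q = 4. min AVC = 21 - 8·4 + 4^2 = 5.
So the shutdown price is $5.

$5 per unit, at Q = 4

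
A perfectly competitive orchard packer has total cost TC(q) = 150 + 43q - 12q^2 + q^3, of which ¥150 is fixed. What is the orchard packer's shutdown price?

¥7 per unit

Short-run supply begins at min AVC. From VC = 43q - 12q^2 + q^3, AVC = 43 - 12q + q^2.
dAVC/dq = -12 + 2q = 0 gives q = 6. min AVC = 43 - 12·6 + 6^2 = 7.
So the shutdown price is ¥7.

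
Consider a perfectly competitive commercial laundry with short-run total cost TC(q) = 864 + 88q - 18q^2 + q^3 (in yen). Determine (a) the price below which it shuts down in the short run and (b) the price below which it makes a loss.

AVC = 88 - 18q + q^2; minimized at q = 9, giving min AVC = ¥7. That is the shutdown price.
ATC = 864/q + 88 - 18q + q^2. Setting dATC/dq = −864/q^2 − 18 + 2q = 0 gives q = 12 (since 2·12^3 − 18·12^2 = 864).
min ATC = 864/12 + 88 − 18·12 + 12^2 = ¥88. That is the break-even price.
Between these two prices the firm operates at a loss; above ¥88 it earns a profit.

Shutdown price = ¥7; break-even price = ¥88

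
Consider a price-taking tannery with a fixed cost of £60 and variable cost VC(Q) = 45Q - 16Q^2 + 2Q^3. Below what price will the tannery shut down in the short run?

The shutdown price is the minimum of AVC. VC = 45Q - 16Q^2 + 2Q^3, so AVC = 45 - 16Q + 2Q^2.
At the minimum of AVC, MC = AVC. MC = 45 - 32Q + 6Q^2; setting MC = AVC gives 4Q^2 - 16Q = 0, so Q = 4. min AVC = 13.
So the shutdown price is £13.

£13 per unit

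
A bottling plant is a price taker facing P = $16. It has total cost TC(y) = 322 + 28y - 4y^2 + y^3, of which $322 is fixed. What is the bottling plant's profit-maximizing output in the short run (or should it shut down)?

Variable cost is VC = 28y - 4y^2 + y^3, so AVC = VC/y = 28 - 4y + y^2 and MC = dTC/dy = 28 - 8y + 3y^2.
AVC is minimized where dAVC/dy = -4 + 2y = 0, at y = 2; min AVC = 28 - 4·2 + 2^2 = $24.
With P < min AVC ($16 < $24), every unit sold adds to the loss.
Best response: produce nothing and absorb the $322 fixed cost.

Shut down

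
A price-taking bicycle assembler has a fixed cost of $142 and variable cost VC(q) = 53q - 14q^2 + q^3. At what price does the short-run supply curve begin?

$4 per unit

Short-run supply begins at min AVC. From VC = 53q - 14q^2 + q^3, AVC = 53 - 14q + q^2.
dAVC/dq = -14 + 2q = 0 gives q = 7. min AVC = 53 - 14·7 + 7^2 = 4.
The firm shuts down for any P below $4.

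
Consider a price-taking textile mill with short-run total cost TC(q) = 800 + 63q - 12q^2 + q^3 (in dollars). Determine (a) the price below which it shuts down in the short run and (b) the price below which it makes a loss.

Shutdown price = $27; break-even price = $123

Shutdown price = min AVC. AVC = 63 - 12q + q^2, with vertex at q = 6 and minimum $27.
ATC = 800/q + 63 - 12q + q^2. Setting dATC/dq = −800/q^2 − 12 + 2q = 0 gives q = 10 (since 2·10^3 − 12·10^2 = 800).
min ATC = 800/10 + 63 − 12·10 + 10^2 = $123. That is the break-even price.
For $27 ≤ P < $123 the firm produces at a loss; below $27 it shuts down.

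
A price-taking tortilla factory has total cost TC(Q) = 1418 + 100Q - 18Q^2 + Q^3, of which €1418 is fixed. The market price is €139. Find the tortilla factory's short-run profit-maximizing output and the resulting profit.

AVC = 100 - 18Q + Q^2 has its minimum €19 at Q = 9; price €139 clears that bar, so the firm operates.
MC = 100 - 36Q + 3Q^2. Setting P = MC and taking the root on the rising branch gives Q* = 13.
TR = 139·13 = 1807. TC = 1418 + 455 = 1873. Profit = 1807 − 1873 = -€66.
Shutting down would mean losing the fixed cost of €1418, so operating at a loss of €66 is better by €1352.

Profit = -€66 at Q = 13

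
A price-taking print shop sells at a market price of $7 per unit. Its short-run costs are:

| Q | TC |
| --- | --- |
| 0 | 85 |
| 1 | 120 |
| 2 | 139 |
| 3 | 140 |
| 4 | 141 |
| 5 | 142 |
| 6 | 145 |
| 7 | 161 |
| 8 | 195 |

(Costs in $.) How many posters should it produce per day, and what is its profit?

Compute π = P·Q − TC at each output: Q=0: -85; Q=1: -113; Q=2: -125; Q=3: -119; Q=4: -113; Q=5: -107; Q=6: -103; Q=7: -112; Q=8: -139.
Profit is highest at Q = 0. Equivalently, the lowest AVC in the table is 60/6 ≈ $10 at Q = 6, and P = $7 falls below it — price never covers variable cost, so the firm shuts down and loses only its fixed cost.

Q = 0 (shut down); profit = -$85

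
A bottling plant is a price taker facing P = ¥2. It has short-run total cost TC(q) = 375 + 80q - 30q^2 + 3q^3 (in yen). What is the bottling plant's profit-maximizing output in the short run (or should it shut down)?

From TC, MC = TC'(q) = 80 - 60q + 9q^2 and AVC = VC/q = 80 - 30q + 3q^2.
AVC hits its minimum where MC = AVC, at q = 5, giving min AVC = 80 - 30·5 + 3·5^2 = ¥5.
Since P = ¥2 < min AVC = ¥5, price fails to cover variable cost at any output.
Best response: produce nothing and absorb the ¥375 fixed cost.

Shut down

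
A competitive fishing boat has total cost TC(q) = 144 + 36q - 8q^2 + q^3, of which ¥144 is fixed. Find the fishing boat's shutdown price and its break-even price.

AVC = 36 - 8q + q^2; minimized at q = 4, giving min AVC = ¥20. That is the shutdown price.
ATC = 144/q + 36 - 8q + q^2. Setting dATC/dq = −144/q^2 − 8 + 2q = 0 gives q = 6 (since 2·6^3 − 8·6^2 = 144).
min ATC = 144/6 + 36 − 8·6 + 6^2 = ¥48. That is the break-even price.
Between these two prices the firm operates at a loss; above ¥48 it earns a profit.

Shutdown price = ¥20; break-even price = ¥48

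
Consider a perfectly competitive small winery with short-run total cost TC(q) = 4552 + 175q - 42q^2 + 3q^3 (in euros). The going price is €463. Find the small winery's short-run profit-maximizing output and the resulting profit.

AVC = 175 - 42q + 3q^2; min AVC = €28 at q = 7. Since P = €463 ≥ min AVC, the firm produces.
MC = 175 - 84q + 9q^2. Setting P = MC and taking the root on the rising branch gives q* = 12.
TR = 463·12 = 5556. TC = 4552 + 1236 = 5788. Profit = 5556 − 5788 = -€232.
That loss of €232 beats the €4552 the firm would lose by shutting down; producing recovers €4320 of fixed cost.

Profit = -€232 at q = 12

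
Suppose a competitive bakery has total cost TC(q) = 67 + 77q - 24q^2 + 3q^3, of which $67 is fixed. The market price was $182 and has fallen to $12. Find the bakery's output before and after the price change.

MC = 77 - 48q + 9q^2; the shutdown threshold is min AVC = $29 (at q = 4).
With P = $182 above the shutdown price, P = MC gives q = 7.
At P = $12 < min AVC = $29, price no longer covers variable cost at any output, so the firm shuts down: q = 0.

Output falls from 7 to 0 (the firm shuts down)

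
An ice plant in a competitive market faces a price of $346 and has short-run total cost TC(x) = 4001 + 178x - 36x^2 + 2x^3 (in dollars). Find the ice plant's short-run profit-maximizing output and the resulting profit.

Profit = -$81 at x = 14

AVC = 178 - 36x + 2x^2 has its minimum $16 at x = 9; price $346 clears that bar, so the firm operates.
With MC = 178 - 72x + 6x^2, P = MC on the upward-sloping part at x* = 14.
TR = 346·14 = 4844. TC = 4001 + 924 = 4925. Profit = 4844 − 4925 = -$81.
By producing, the firm covers all variable cost plus $3920 of fixed cost; shutting down would lose the full $4001.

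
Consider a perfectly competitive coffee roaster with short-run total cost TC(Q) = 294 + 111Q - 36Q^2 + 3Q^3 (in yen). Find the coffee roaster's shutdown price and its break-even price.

Shutdown price = ¥3; break-even price = ¥48

AVC = 111 - 36Q + 3Q^2; minimized at Q = 6, giving min AVC = ¥3. That is the shutdown price.
ATC = 294/Q + 111 - 36Q + 3Q^2. Setting dATC/dQ = −294/Q^2 − 36 + 6Q = 0 gives Q = 7 (since 6·7^3 − 36·7^2 = 294).
min ATC = 294/7 + 111 − 36·7 + 3·7^2 = ¥48. That is the break-even price.
Between these two prices the firm operates at a loss; above ¥48 it earns a profit.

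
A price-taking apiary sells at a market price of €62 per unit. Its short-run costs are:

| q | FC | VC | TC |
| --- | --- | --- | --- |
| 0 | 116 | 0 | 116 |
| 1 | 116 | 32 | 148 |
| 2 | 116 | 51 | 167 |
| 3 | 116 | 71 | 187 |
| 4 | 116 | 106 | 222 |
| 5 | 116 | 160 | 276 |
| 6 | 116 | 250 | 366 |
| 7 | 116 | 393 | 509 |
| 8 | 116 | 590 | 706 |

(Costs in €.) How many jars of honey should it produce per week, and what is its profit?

q = 5; profit = €34

Compute π = P·q − TC at each output: q=0: -116; q=1: -86; q=2: -43; q=3: -1; q=4: 26; q=5: 34; q=6: 6; q=7: -75; q=8: -210.
Profit is maximized at q = 5. AVC there is 160/5 = €32 ≤ P, so producing beats shutting down (which would give -€116).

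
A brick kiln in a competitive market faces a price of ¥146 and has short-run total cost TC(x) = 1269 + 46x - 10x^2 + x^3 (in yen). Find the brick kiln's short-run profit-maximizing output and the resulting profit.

AVC = 46 - 10x + x^2; min AVC = ¥21 at x = 5. Since P = ¥146 ≥ min AVC, the firm produces.
With MC = 46 - 20x + 3x^2, P = MC on the upward-sloping part at x* = 10.
TR = 146·10 = 1460. TC = 1269 + 460 = 1729. Profit = 1460 − 1729 = -¥269.
That loss of ¥269 beats the ¥1269 the firm would lose by shutting down; producing recovers ¥1000 of fixed cost.

Profit = -¥269 at x = 10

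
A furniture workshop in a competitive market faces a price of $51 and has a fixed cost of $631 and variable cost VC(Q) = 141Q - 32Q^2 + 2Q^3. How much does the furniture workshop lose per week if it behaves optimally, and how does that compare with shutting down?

Profit = -$307 at Q = 9

AVC = 141 - 32Q + 2Q^2 has its minimum $13 at Q = 8; price $51 clears that bar, so the firm operates.
With MC = 141 - 64Q + 6Q^2, P = MC on the upward-sloping part at Q* = 9.
TR = 51·9 = 459. TC = 631 + 135 = 766. Profit = 459 − 766 = -$307.
Shutting down would mean losing the fixed cost of $631, so operating at a loss of $307 is better by $324.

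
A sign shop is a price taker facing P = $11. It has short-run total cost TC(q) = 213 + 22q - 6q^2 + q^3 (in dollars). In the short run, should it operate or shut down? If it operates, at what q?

From TC, MC = TC'(q) = 22 - 12q + 3q^2 and AVC = VC/q = 22 - 6q + q^2.
The AVC parabola has its vertex at q = 6/2 = 3, where AVC = 22 - 6·3 + 3^2 = $13.
With P < min AVC ($11 < $13), every unit sold adds to the loss.
The firm minimizes its loss by shutting down and losing only its fixed cost of $213.

Shut down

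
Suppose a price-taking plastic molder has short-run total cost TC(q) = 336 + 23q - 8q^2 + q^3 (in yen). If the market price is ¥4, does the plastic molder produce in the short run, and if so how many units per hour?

Shut down

From TC, MC = TC'(q) = 23 - 16q + 3q^2 and AVC = VC/q = 23 - 8q + q^2.
The AVC parabola has its vertex at q = 8/2 = 4, where AVC = 23 - 8·4 + 4^2 = ¥7.
P = ¥4 lies below min AVC = ¥7; no output level covers variable cost.
Shutting down limits the loss to fixed cost, ¥336.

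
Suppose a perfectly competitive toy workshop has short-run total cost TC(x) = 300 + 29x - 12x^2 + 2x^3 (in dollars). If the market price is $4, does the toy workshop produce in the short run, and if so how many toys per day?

Strip out fixed cost: VC = 29x - 12x^2 + 2x^3. Then AVC = 29 - 12x + 2x^2 and MC = 29 - 24x + 6x^2.
AVC is minimized where dAVC/dx = -12 + 4x = 0, at x = 3; min AVC = 29 - 12·3 + 2·3^2 = $11.
P = $4 lies below min AVC = $11; no output level covers variable cost.
The firm minimizes its loss by shutting down and losing only its fixed cost of $300.

Shut down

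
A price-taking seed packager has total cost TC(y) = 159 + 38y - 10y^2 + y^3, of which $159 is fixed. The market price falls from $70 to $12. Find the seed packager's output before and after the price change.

MC = 38 - 20y + 3y^2; the shutdown threshold is min AVC = $13 (at y = 5).
With P = $70 above the shutdown price, P = MC gives y = 8.
At P = $12 < min AVC = $13, price no longer covers variable cost at any output, so the firm shuts down: y = 0.

Output falls from 8 to 0 (the firm shuts down)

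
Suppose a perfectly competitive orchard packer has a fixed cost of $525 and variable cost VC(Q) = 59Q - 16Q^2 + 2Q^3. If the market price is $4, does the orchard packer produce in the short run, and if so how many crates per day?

Variable cost is VC = 59Q - 16Q^2 + 2Q^3, so AVC = VC/Q = 59 - 16Q + 2Q^2 and MC = dTC/dQ = 59 - 32Q + 6Q^2.
AVC is minimized where dAVC/dQ = -16 + 4Q = 0, at Q = 4; min AVC = 59 - 16·4 + 2·4^2 = $27.
P = $4 lies below min AVC = $27; no output level covers variable cost.
Shutting down limits the loss to fixed cost, $525.

Shut down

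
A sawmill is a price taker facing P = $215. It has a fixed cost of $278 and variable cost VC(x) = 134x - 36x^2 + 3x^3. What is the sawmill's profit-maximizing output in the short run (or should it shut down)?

Produce at x = 9

From TC, MC = TC'(x) = 134 - 72x + 9x^2 and AVC = VC/x = 134 - 36x + 3x^2.
AVC hits its minimum where MC = AVC, at x = 6, giving min AVC = 134 - 36·6 + 3·6^2 = $26.
Since P = $215 ≥ min AVC = $26, price covers variable cost and the firm should produce.
Set P = MC: 215 = 134 - 72x + 9x^2 → -81 - 72x + 9x^2 = 0. The roots are x = -1 and x = 9; the profit-maximizing output is on the rising part of MC, so x* = 9.
Check: AVC at x = 9 is $53 ≤ P, so revenue covers variable cost.
Profit = P·x − TC = 215·9 − 755 = $1180.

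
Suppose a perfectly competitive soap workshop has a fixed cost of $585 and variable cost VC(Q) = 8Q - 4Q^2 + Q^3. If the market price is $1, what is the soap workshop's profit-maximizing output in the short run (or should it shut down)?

From TC, MC = TC'(Q) = 8 - 8Q + 3Q^2 and AVC = VC/Q = 8 - 4Q + Q^2.
AVC is minimized where dAVC/dQ = -4 + 2Q = 0, at Q = 2; min AVC = 8 - 4·2 + 2^2 = $4.
P = $1 lies below min AVC = $4; no output level covers variable cost.
The firm minimizes its loss by shutting down and losing only its fixed cost of $585.

Shut down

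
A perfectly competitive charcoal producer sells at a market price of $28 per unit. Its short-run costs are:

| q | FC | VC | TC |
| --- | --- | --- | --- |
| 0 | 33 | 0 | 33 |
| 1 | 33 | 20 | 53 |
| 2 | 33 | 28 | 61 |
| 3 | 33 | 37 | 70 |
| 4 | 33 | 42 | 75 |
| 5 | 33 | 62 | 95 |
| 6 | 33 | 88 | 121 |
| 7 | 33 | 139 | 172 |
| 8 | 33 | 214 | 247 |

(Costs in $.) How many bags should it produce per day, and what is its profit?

q = 6; profit = $47

Tabulate TR − TC: q=0: -33; q=1: -25; q=2: -5; q=3: 14; q=4: 37; q=5: 45; q=6: 47; q=7: 24; q=8: -23.
Profit is maximized at q = 6. AVC there is 88/6 = $14.67 ≤ P, so producing beats shutting down (which would give -$33).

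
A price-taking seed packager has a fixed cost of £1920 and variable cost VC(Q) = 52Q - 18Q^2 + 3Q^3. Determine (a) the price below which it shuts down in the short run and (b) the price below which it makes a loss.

Shutdown price = £25; break-even price = £340

Shutdown price = min AVC. AVC = 52 - 18Q + 3Q^2, with vertex at Q = 3 and minimum £25.
ATC = 1920/Q + 52 - 18Q + 3Q^2. Setting dATC/dQ = −1920/Q^2 − 18 + 6Q = 0 gives Q = 8 (since 6·8^3 − 18·8^2 = 1920).
min ATC = 1920/8 + 52 − 18·8 + 3·8^2 = £340. That is the break-even price.
Between these two prices the firm operates at a loss; above £340 it earns a profit.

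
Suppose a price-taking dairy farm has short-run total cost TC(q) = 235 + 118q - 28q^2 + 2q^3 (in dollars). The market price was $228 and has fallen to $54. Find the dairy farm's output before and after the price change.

Output falls from 11 to 8

AVC = 118 - 28q + 2q^2, minimized at q = 7 where min AVC = $20. MC = 118 - 56q + 6q^2.
At P = $228 ≥ min AVC, set P = MC on the rising branch: q = 11.
At P = $54 ≥ min AVC, set P = MC: q = 8. The firm stays open but cuts output.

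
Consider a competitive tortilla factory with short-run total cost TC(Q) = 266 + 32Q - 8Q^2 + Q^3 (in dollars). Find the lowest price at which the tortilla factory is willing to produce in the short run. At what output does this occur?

$16 per unit, at Q = 4

The shutdown price is the minimum of AVC. VC = 32Q - 8Q^2 + Q^3, so AVC = 32 - 8Q + Q^2.
At the minimum of AVC, MC = AVC. MC = 32 - 16Q + 3Q^2; setting MC = AVC gives 2Q^2 - 8Q = 0, so Q = 4. min AVC = 16.
For P < $16 the firm produces nothing.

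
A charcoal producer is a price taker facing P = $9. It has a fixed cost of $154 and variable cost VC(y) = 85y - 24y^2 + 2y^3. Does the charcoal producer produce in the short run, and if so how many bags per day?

Variable cost is VC = 85y - 24y^2 + 2y^3, so AVC = VC/y = 85 - 24y + 2y^2 and MC = dTC/dy = 85 - 48y + 6y^2.
AVC hits its minimum where MC = AVC, at y = 6, giving min AVC = 85 - 24·6 + 2·6^2 = $13.
Since P = $9 < min AVC = $13, price fails to cover variable cost at any output.
The firm minimizes its loss by shutting down and losing only its fixed cost of $154.

Shut down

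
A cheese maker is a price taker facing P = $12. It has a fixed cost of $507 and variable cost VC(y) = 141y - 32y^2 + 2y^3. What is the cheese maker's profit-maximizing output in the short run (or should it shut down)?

From TC, MC = TC'(y) = 141 - 64y + 6y^2 and AVC = VC/y = 141 - 32y + 2y^2.
The AVC parabola has its vertex at y = 32/4 = 8, where AVC = 141 - 32·8 + 2·8^2 = $13.
P = $12 lies below min AVC = $13; no output level covers variable cost.
Shutting down limits the loss to fixed cost, $507.

Shut down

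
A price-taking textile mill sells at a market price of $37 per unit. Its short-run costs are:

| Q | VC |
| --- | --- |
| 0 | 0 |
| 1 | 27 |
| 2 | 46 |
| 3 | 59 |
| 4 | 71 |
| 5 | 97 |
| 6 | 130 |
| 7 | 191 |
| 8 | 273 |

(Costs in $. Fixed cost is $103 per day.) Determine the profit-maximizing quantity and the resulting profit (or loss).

Profit at each row (π = 37Q − TC): Q=0: -103; Q=1: -93; Q=2: -75; Q=3: -51; Q=4: -26; Q=5: -15; Q=6: -11; Q=7: -35; Q=8: -80.
Profit is maximized at Q = 6. AVC there is 130/6 = $21.67 ≤ P, so producing beats shutting down (which would give -$103).

Q = 6; profit = -$11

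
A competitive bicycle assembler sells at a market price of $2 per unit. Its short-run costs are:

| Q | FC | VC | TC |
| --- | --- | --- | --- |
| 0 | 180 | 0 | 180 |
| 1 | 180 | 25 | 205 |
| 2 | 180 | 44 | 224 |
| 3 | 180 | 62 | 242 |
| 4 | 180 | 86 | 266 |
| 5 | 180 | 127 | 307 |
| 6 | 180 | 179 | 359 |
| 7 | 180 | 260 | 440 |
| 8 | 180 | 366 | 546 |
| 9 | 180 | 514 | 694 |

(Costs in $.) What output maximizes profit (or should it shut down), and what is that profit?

Q = 0 (shut down); profit = -$180

Compute π = P·Q − TC at each output: Q=0: -180; Q=1: -203; Q=2: -220; Q=3: -236; Q=4: -258; Q=5: -297; Q=6: -347; Q=7: -426; Q=8: -530; Q=9: -676.
Profit is highest at Q = 0. Equivalently, the lowest AVC in the table is 62/3 ≈ $20.67 at Q = 3, and P = $2 falls below it — price never covers variable cost, so the firm shuts down and loses only its fixed cost.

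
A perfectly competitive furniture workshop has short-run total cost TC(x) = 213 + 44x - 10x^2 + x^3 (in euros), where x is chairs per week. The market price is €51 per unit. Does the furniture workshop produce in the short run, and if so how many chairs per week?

Produce at x = 7

Strip out fixed cost: VC = 44x - 10x^2 + x^3. Then AVC = 44 - 10x + x^2 and MC = 44 - 20x + 3x^2.
AVC hits its minimum where MC = AVC, at x = 5, giving min AVC = 44 - 10·5 + 5^2 = €19.
Since P = €51 ≥ min AVC = €19, price covers variable cost and the firm should produce.
Solving P = MC: -7 - 20x + 3x^2 = 0 ⇒ x = -1/3 or 7. On the upward-sloping branch, x* = 7.
Check: AVC at x = 7 is €23 ≤ P, so revenue covers variable cost.
Profit = P·x − TC = 51·7 − 374 = -€17, a loss, but smaller than the €213 fixed cost the firm would lose by shutting down.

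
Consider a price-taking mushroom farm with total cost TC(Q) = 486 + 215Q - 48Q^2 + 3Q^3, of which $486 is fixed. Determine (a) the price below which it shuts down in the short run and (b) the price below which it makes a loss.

Shutdown price = $23; break-even price = $80

Shutdown price = min AVC. AVC = 215 - 48Q + 3Q^2, with vertex at Q = 8 and minimum $23.
ATC = 486/Q + 215 - 48Q + 3Q^2. Setting dATC/dQ = −486/Q^2 − 48 + 6Q = 0 gives Q = 9 (since 6·9^3 − 48·9^2 = 486).
min ATC = 486/9 + 215 − 48·9 + 3·9^2 = $80. That is the break-even price.
Between these two prices the firm operates at a loss; above $80 it earns a profit.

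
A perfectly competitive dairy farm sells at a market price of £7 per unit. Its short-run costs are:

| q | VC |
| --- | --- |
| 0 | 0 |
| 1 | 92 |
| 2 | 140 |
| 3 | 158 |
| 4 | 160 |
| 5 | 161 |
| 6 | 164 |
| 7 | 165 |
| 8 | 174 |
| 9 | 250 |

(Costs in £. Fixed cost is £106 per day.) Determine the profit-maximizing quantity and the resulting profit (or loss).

Profit at each row (π = 7q − TC): q=0: -106; q=1: -191; q=2: -232; q=3: -243; q=4: -238; q=5: -232; q=6: -228; q=7: -222; q=8: -224; q=9: -293.
Profit is highest at q = 0. Equivalently, the lowest AVC in the table is 174/8 ≈ £21.75 at q = 8, and P = £7 falls below it — price never covers variable cost, so the firm shuts down and loses only its fixed cost.

q = 0 (shut down); profit = -£106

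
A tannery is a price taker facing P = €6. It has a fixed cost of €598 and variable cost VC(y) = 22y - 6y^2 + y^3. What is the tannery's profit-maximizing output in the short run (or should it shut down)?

Shut down

Strip out fixed cost: VC = 22y - 6y^2 + y^3. Then AVC = 22 - 6y + y^2 and MC = 22 - 12y + 3y^2.
AVC is minimized where dAVC/dy = -6 + 2y = 0, at y = 3; min AVC = 22 - 6·3 + 3^2 = €13.
With P < min AVC (€6 < €13), every unit sold adds to the loss.
Best response: produce nothing and absorb the €598 fixed cost.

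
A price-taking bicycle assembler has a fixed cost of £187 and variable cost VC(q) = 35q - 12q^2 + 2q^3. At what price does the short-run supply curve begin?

Short-run supply begins at min AVC. From VC = 35q - 12q^2 + 2q^3, AVC = 35 - 12q + 2q^2.
At the minimum of AVC, MC = AVC. MC = 35 - 24q + 6q^2; setting MC = AVC gives 4q^2 - 12q = 0, so q = 3. min AVC = 17.
For P < £17 the firm produces nothing.

£17 per unit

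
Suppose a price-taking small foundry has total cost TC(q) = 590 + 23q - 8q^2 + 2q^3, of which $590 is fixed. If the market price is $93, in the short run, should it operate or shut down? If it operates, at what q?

Produce at q = 5

From TC, MC = TC'(q) = 23 - 16q + 6q^2 and AVC = VC/q = 23 - 8q + 2q^2.
The AVC parabola has its vertex at q = 8/4 = 2, where AVC = 23 - 8·2 + 2·2^2 = $15.
Because $93 ≥ $15, revenue can cover variable cost; the firm operates.
P = MC gives -70 - 16q + 6q^2 = 0, with roots -7/3 and 5. Take the larger (rising MC): q* = 5.
Check: AVC at q = 5 is $33 ≤ P, so revenue covers variable cost.
Profit = P·q − TC = 93·5 − 755 = -$290, a loss, but smaller than the $590 fixed cost the firm would lose by shutting down.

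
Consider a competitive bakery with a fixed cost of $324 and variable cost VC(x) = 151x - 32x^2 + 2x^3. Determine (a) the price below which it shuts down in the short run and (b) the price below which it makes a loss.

AVC = 151 - 32x + 2x^2; minimized at x = 8, giving min AVC = $23. That is the shutdown price.
ATC = 324/x + 151 - 32x + 2x^2. Setting dATC/dx = −324/x^2 − 32 + 4x = 0 gives x = 9 (since 4·9^3 − 32·9^2 = 324).
min ATC = 324/9 + 151 − 32·9 + 2·9^2 = $61. That is the break-even price.
For $23 ≤ P < $61 the firm produces at a loss; below $23 it shuts down.

Shutdown price = $23; break-even price = $61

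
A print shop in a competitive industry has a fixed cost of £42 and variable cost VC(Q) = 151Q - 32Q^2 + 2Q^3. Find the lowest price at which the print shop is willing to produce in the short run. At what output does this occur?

£23 per unit, at Q = 8

The firm shuts down when price falls below the minimum of average variable cost. AVC = VC/Q = 151 - 32Q + 2Q^2.
At the minimum of AVC, MC = AVC. MC = 151 - 64Q + 6Q^2; setting MC = AVC gives 4Q^2 - 32Q = 0, so Q = 8. min AVC = 23.
So the shutdown price is £23.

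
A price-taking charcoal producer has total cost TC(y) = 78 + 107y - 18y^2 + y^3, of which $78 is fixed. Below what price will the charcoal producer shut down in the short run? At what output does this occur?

$26 per unit, at y = 9

The shutdown price is the minimum of AVC. VC = 107y - 18y^2 + y^3, so AVC = 107 - 18y + y^2.
At the minimum of AVC, MC = AVC. MC = 107 - 36y + 3y^2; setting MC = AVC gives 2y^2 - 18y = 0, so y = 9. min AVC = 26.
For P < $26 the firm produces nothing.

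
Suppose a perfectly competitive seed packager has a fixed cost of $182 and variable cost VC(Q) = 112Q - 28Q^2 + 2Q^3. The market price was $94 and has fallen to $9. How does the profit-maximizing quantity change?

AVC = 112 - 28Q + 2Q^2, minimized at Q = 7 where min AVC = $14. MC = 112 - 56Q + 6Q^2.
With P = $94 above the shutdown price, P = MC gives Q = 9.
At P = $9 < min AVC = $14, price no longer covers variable cost at any output, so the firm shuts down: Q = 0.

Output falls from 9 to 0 (the firm shuts down)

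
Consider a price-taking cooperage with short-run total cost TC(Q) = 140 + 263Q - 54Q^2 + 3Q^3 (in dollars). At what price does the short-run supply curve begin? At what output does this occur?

The firm shuts down when price falls below the minimum of average variable cost. AVC = VC/Q = 263 - 54Q + 3Q^2.
dAVC/dQ = -54 + 6Q = 0 gives Q = 9. min AVC = 263 - 54·9 + 3·9^2 = 20.
The firm shuts down for any P below $20.

$20 per unit, at Q = 9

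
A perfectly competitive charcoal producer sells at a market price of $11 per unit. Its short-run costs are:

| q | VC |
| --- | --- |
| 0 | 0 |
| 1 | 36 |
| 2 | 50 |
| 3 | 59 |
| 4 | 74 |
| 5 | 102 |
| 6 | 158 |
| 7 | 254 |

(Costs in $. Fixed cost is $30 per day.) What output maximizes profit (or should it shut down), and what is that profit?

Compute π = P·q − TC at each output: q=0: -30; q=1: -55; q=2: -58; q=3: -56; q=4: -60; q=5: -77; q=6: -122; q=7: -207.
Profit is highest at q = 0. Equivalently, the lowest AVC in the table is 74/4 ≈ $18.50 at q = 4, and P = $11 falls below it — price never covers variable cost, so the firm shuts down and loses only its fixed cost.

q = 0 (shut down); profit = -$30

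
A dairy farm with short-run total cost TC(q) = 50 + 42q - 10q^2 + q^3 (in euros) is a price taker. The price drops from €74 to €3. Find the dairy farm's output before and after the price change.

Output falls from 8 to 0 (the firm shuts down)

MC = 42 - 20q + 3q^2; the shutdown threshold is min AVC = €17 (at q = 5).
At P = €74 ≥ min AVC, set P = MC on the rising branch: q = 8.
At P = €3 < min AVC = €17, price no longer covers variable cost at any output, so the firm shuts down: q = 0.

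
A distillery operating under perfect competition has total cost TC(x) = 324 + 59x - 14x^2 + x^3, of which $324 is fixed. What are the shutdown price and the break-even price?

AVC = 59 - 14x + x^2; minimized at x = 7, giving min AVC = $10. That is the shutdown price.
ATC = 324/x + 59 - 14x + x^2. Setting dATC/dx = −324/x^2 − 14 + 2x = 0 gives x = 9 (since 2·9^3 − 14·9^2 = 324).
min ATC = 324/9 + 59 − 14·9 + 9^2 = $50. That is the break-even price.
Between these two prices the firm operates at a loss; above $50 it earns a profit.

Shutdown price = $10; break-even price = $50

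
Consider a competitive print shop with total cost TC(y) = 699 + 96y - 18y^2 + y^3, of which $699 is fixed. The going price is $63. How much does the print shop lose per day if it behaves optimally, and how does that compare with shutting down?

AVC = 96 - 18y + y^2; min AVC = $15 at y = 9. Since P = $63 ≥ min AVC, the firm produces.
MC = 96 - 36y + 3y^2. Setting P = MC and taking the root on the rising branch gives y* = 11.
TR = 63·11 = 693. TC = 699 + 209 = 908. Profit = 693 − 908 = -$215.
Shutting down would mean losing the fixed cost of $699, so operating at a loss of $215 is better by $484.

Profit = -$215 at y = 11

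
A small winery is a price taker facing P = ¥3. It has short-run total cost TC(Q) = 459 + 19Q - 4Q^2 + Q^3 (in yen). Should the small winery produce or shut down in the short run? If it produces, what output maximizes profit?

Strip out fixed cost: VC = 19Q - 4Q^2 + Q^3. Then AVC = 19 - 4Q + Q^2 and MC = 19 - 8Q + 3Q^2.
AVC hits its minimum where MC = AVC, at Q = 2, giving min AVC = 19 - 4·2 + 2^2 = ¥15.
Since P = ¥3 < min AVC = ¥15, price fails to cover variable cost at any output.
The firm minimizes its loss by shutting down and losing only its fixed cost of ¥459.

Shut down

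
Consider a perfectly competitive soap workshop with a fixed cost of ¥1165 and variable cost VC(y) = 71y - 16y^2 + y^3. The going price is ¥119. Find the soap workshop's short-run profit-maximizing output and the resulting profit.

Profit = -¥13 at y = 12

AVC = 71 - 16y + y^2 has its minimum ¥7 at y = 8; price ¥119 clears that bar, so the firm operates.
MC = 71 - 32y + 3y^2. Setting P = MC and taking the root on the rising branch gives y* = 12.
TR = 119·12 = 1428. TC = 1165 + 276 = 1441. Profit = 1428 − 1441 = -¥13.
Shutting down would mean losing the fixed cost of ¥1165, so operating at a loss of ¥13 is better by ¥1152.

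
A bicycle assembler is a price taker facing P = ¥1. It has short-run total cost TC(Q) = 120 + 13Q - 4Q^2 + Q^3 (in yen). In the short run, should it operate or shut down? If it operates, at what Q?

Shut down

Variable cost is VC = 13Q - 4Q^2 + Q^3, so AVC = VC/Q = 13 - 4Q + Q^2 and MC = dTC/dQ = 13 - 8Q + 3Q^2.
AVC is minimized where dAVC/dQ = -4 + 2Q = 0, at Q = 2; min AVC = 13 - 4·2 + 2^2 = ¥9.
Since P = ¥1 < min AVC = ¥9, price fails to cover variable cost at any output.
Shutting down limits the loss to fixed cost, ¥120.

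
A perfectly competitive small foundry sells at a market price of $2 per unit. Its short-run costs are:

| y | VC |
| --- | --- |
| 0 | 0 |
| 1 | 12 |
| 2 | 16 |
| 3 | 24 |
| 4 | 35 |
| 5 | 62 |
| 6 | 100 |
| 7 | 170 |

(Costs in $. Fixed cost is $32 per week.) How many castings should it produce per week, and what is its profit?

Compute π = P·y − TC at each output: y=0: -32; y=1: -42; y=2: -44; y=3: -50; y=4: -59; y=5: -84; y=6: -120; y=7: -188.
Profit is highest at y = 0. Equivalently, the lowest AVC in the table is 16/2 ≈ $8 at y = 2, and P = $2 falls below it — price never covers variable cost, so the firm shuts down and loses only its fixed cost.

y = 0 (shut down); profit = -$32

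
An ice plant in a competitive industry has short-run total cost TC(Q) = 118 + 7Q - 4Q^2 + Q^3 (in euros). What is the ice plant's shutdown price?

Short-run supply begins at min AVC. From VC = 7Q - 4Q^2 + Q^3, AVC = 7 - 4Q + Q^2.
dAVC/dQ = -4 + 2Q = 0 gives Q = 2. min AVC = 7 - 4·2 + 2^2 = 3.
For P < €3 the firm produces nothing.

€3 per unit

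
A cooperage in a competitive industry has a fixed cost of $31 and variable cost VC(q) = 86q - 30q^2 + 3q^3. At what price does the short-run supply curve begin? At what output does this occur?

The shutdown price is the minimum of AVC. VC = 86q - 30q^2 + 3q^3, so AVC = 86 - 30q + 3q^2.
dAVC/dq = -30 + 6q = 0 gives q = 5. min AVC = 86 - 30·5 + 3·5^2 = 11.
So the shutdown price is $11.

$11 per unit, at q = 5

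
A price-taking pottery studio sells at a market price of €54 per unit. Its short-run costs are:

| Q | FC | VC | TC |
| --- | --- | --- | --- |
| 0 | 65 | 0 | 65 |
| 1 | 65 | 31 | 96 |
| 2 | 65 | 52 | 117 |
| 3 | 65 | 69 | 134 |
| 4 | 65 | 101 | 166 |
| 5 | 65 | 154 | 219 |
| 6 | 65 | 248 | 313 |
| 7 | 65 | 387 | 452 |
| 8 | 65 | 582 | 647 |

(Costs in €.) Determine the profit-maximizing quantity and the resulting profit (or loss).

Compute π = P·Q − TC at each output: Q=0: -65; Q=1: -42; Q=2: -9; Q=3: 28; Q=4: 50; Q=5: 51; Q=6: 11; Q=7: -74; Q=8: -215.
Profit is maximized at Q = 5. AVC there is 154/5 = €30.80 ≤ P, so producing beats shutting down (which would give -€65).

Q = 5; profit = €51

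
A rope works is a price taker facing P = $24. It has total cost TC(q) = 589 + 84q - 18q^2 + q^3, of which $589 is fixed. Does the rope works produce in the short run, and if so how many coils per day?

Produce at q = 10

Variable cost is VC = 84q - 18q^2 + q^3, so AVC = VC/q = 84 - 18q + q^2 and MC = dTC/dq = 84 - 36q + 3q^2.
The AVC parabola has its vertex at q = 18/2 = 9, where AVC = 84 - 18·9 + 9^2 = $3.
Since P = $24 ≥ min AVC = $3, price covers variable cost and the firm should produce.
Solving P = MC: 60 - 36q + 3q^2 = 0 ⇒ q = 2 or 10. On the upward-sloping branch, q* = 10.
Check: AVC at q = 10 is $4 ≤ P, so revenue covers variable cost.
Profit = P·q − TC = 24·10 − 629 = -$389, a loss, but smaller than the $589 fixed cost the firm would lose by shutting down.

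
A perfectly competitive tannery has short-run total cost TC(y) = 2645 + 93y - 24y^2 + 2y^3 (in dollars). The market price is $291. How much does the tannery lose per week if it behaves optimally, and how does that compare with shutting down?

AVC = 93 - 24y + 2y^2; min AVC = $21 at y = 6. Since P = $291 ≥ min AVC, the firm produces.
MC = 93 - 48y + 6y^2. Setting P = MC and taking the root on the rising branch gives y* = 11.
TR = 291·11 = 3201. TC = 2645 + 781 = 3426. Profit = 3201 − 3426 = -$225.
That loss of $225 beats the $2645 the firm would lose by shutting down; producing recovers $2420 of fixed cost.

Profit = -$225 at y = 11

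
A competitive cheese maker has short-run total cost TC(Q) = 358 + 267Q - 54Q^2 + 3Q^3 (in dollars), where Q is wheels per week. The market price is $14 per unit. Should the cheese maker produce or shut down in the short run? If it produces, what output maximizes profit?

Shut down

From TC, MC = TC'(Q) = 267 - 108Q + 9Q^2 and AVC = VC/Q = 267 - 54Q + 3Q^2.
AVC hits its minimum where MC = AVC, at Q = 9, giving min AVC = 267 - 54·9 + 3·9^2 = $24.
P = $14 lies below min AVC = $24; no output level covers variable cost.
The firm minimizes its loss by shutting down and losing only its fixed cost of $358.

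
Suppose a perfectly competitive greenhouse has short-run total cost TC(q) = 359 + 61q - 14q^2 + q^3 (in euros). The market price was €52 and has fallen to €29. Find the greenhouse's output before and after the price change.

Output falls from 9 to 8

AVC = 61 - 14q + q^2, minimized at q = 7 where min AVC = €12. MC = 61 - 28q + 3q^2.
With P = €52 above the shutdown price, P = MC gives q = 9.
At P = €29 ≥ min AVC, set P = MC: q = 8. The firm stays open but cuts output.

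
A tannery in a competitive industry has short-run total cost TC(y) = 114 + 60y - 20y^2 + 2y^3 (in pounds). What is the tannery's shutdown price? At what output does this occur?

£10 per unit, at y = 5

Short-run supply begins at min AVC. From VC = 60y - 20y^2 + 2y^3, AVC = 60 - 20y + 2y^2.
At the minimum of AVC, MC = AVC. MC = 60 - 40y + 6y^2; setting MC = AVC gives 4y^2 - 20y = 0, so y = 5. min AVC = 10.
The firm shuts down for any P below £10.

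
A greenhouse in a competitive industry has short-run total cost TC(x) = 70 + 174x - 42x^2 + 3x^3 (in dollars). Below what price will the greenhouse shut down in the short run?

$27 per unit

Short-run supply begins at min AVC. From VC = 174x - 42x^2 + 3x^3, AVC = 174 - 42x + 3x^2.
At the minimum of AVC, MC = AVC. MC = 174 - 84x + 9x^2; setting MC = AVC gives 6x^2 - 42x = 0, so x = 7. min AVC = 27.
For P < $27 the firm produces nothing.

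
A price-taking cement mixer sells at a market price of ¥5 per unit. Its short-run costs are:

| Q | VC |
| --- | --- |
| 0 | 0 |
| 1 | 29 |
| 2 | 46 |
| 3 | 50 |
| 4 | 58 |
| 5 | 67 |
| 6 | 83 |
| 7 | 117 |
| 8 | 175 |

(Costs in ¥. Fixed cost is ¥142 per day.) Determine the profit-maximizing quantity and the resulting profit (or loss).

Tabulate TR − TC: Q=0: -142; Q=1: -166; Q=2: -178; Q=3: -177; Q=4: -180; Q=5: -184; Q=6: -195; Q=7: -224; Q=8: -277.
Profit is highest at Q = 0. Equivalently, the lowest AVC in the table is 67/5 ≈ ¥13.40 at Q = 5, and P = ¥5 falls below it — price never covers variable cost, so the firm shuts down and loses only its fixed cost.

Q = 0 (shut down); profit = -¥142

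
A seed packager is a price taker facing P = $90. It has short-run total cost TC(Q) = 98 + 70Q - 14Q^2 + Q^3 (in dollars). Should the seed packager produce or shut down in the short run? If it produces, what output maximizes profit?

Produce at Q = 10

Variable cost is VC = 70Q - 14Q^2 + Q^3, so AVC = VC/Q = 70 - 14Q + Q^2 and MC = dTC/dQ = 70 - 28Q + 3Q^2.
The AVC parabola has its vertex at Q = 14/2 = 7, where AVC = 70 - 14·7 + 7^2 = $21.
Because $90 ≥ $21, revenue can cover variable cost; the firm operates.
Solving P = MC: -20 - 28Q + 3Q^2 = 0 ⇒ Q = -2/3 or 10. On the upward-sloping branch, Q* = 10.
Check: AVC at Q = 10 is $30 ≤ P, so revenue covers variable cost.
Profit = P·Q − TC = 90·10 − 398 = $502.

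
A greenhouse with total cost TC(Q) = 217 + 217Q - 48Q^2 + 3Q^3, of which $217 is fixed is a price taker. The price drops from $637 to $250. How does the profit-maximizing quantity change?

MC = 217 - 96Q + 9Q^2; the shutdown threshold is min AVC = $25 (at Q = 8).
With P = $637 above the shutdown price, P = MC gives Q = 14.
At P = $250 ≥ min AVC, set P = MC: Q = 11. The firm stays open but cuts output.

Output falls from 14 to 11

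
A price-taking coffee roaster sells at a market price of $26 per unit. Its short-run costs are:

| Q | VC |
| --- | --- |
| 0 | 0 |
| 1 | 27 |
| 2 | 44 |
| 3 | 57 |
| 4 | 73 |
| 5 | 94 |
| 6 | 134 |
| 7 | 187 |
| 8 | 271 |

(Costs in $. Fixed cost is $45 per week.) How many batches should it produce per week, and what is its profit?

Profit at each row (π = 26Q − TC): Q=0: -45; Q=1: -46; Q=2: -37; Q=3: -24; Q=4: -14; Q=5: -9; Q=6: -23; Q=7: -50; Q=8: -108.
Profit is maximized at Q = 5. AVC there is 94/5 = $18.80 ≤ P, so producing beats shutting down (which would give -$45).

Q = 5; profit = -$9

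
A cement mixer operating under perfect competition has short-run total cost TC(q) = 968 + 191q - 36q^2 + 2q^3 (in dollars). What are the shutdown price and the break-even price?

Shutdown price = $29; break-even price = $125

Shutdown price = min AVC. AVC = 191 - 36q + 2q^2, with vertex at q = 9 and minimum $29.
ATC = 968/q + 191 - 36q + 2q^2. Setting dATC/dq = −968/q^2 − 36 + 4q = 0 gives q = 11 (since 4·11^3 − 36·11^2 = 968).
min ATC = 968/11 + 191 − 36·11 + 2·11^2 = $125. That is the break-even price.
For $29 ≤ P < $125 the firm produces at a loss; below $29 it shuts down.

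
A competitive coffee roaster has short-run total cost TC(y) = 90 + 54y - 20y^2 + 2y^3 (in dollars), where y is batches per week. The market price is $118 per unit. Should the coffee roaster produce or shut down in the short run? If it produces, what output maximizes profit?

Strip out fixed cost: VC = 54y - 20y^2 + 2y^3. Then AVC = 54 - 20y + 2y^2 and MC = 54 - 40y + 6y^2.
AVC hits its minimum where MC = AVC, at y = 5, giving min AVC = 54 - 20·5 + 2·5^2 = $4.
Because $118 ≥ $4, revenue can cover variable cost; the firm operates.
P = MC gives -64 - 40y + 6y^2 = 0, with roots -4/3 and 8. Take the larger (rising MC): y* = 8.
Check: AVC at y = 8 is $22 ≤ P, so revenue covers variable cost.
Profit = P·y − TC = 118·8 − 266 = $678.

Produce at y = 8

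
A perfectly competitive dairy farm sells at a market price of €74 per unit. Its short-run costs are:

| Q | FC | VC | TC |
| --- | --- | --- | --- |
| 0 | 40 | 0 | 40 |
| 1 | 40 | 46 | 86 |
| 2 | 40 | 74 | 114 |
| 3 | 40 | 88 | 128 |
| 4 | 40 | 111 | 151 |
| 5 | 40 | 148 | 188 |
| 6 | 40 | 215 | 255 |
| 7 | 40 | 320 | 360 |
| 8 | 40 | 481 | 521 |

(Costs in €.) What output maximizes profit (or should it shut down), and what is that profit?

Q = 6; profit = €189

Tabulate TR − TC: Q=0: -40; Q=1: -12; Q=2: 34; Q=3: 94; Q=4: 145; Q=5: 182; Q=6: 189; Q=7: 158; Q=8: 71.
Profit is maximized at Q = 6. AVC there is 215/6 = €35.83 ≤ P, so producing beats shutting down (which would give -€40).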